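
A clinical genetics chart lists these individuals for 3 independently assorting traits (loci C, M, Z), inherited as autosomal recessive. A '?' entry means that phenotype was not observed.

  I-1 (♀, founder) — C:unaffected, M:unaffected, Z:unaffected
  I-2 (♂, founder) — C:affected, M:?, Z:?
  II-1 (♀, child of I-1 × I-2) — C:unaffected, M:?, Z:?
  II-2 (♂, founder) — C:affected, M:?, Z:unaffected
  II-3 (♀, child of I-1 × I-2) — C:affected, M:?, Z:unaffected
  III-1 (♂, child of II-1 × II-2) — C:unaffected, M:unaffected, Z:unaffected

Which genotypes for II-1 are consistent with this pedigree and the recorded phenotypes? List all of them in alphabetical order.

II-1 ∈ {Cc MM ZZ, Cc MM Zz, Cc MM zz, Cc Mm ZZ, Cc Mm Zz, Cc Mm zz, Cc mm ZZ, Cc mm Zz, Cc mm zz}

C/I-1 un ·: Cc
C/I-2 aff ·: cc
C/II-1 un I-1×I-2: Cc
C/II-2 aff ·: cc
C/II-3 aff I-1×I-2: cc
C/III-1 un II-1×II-2: Cc
⇒ C over [I-1,I-2,II-1,II-2,II-3,III-1]: 1 consistent
M/I-1 un ·: MM|Mm
M/I-2 ? ·: MM|Mm|mm
M/II-1 ? I-1×I-2: MM|Mm|mm
M/II-2 ? ·: MM|Mm|mm
M/II-3 ? I-1×I-2: MM|Mm|mm
M/III-1 un II-1×II-2: MM|Mm
⇒ M over [I-1,I-2,II-1,II-2,II-3,III-1]: 92 consistent
Z/I-1 un ·: ZZ|Zz
Z/I-2 ? ·: ZZ|Zz|zz
Z/II-1 ? I-1×I-2: ZZ|Zz|zz
Z/II-2 un ·: ZZ|Zz
Z/II-3 un I-1×I-2: ZZ|Zz
Z/III-1 un II-1×II-2: ZZ|Zz
⇒ Z over [I-1,I-2,II-1,II-2,II-3,III-1]: 59 consistent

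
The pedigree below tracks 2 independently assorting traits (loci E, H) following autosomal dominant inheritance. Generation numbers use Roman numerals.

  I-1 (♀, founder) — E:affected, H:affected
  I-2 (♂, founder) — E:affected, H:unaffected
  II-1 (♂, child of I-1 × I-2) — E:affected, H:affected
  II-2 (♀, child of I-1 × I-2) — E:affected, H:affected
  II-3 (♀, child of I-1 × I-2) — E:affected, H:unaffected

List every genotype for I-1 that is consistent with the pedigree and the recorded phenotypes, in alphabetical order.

E/I-1 aff ·: Ee|EE
E/I-2 aff ·: Ee|EE
E/II-1 aff I-1×I-2: Ee|EE
E/II-2 aff I-1×I-2: Ee|EE
E/II-3 aff I-1×I-2: Ee|EE
⇒ E over [I-1,I-2,II-1,II-2,II-3]: 25 consistent
H/I-1 aff ·: Hh
H/I-2 un ·: hh
H/II-1 aff I-1×I-2: Hh
H/II-2 aff I-1×I-2: Hh
H/II-3 un I-1×I-2: hh
⇒ H over [I-1,I-2,II-1,II-2,II-3]: 1 consistent

I-1 ∈ {EE Hh, Ee Hh}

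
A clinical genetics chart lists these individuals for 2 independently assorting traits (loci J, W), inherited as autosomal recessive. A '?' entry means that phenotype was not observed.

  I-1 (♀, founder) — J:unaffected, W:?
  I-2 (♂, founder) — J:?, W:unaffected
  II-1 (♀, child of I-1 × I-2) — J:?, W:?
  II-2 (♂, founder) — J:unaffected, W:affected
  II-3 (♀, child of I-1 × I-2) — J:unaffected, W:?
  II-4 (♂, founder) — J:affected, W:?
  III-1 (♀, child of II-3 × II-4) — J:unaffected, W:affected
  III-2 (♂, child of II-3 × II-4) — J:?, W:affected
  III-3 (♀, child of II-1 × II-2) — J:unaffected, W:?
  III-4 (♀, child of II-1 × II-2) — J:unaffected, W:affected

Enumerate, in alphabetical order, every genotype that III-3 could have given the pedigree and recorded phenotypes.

III-3 ∈ {JJ Ww, JJ ww, Jj Ww, Jj ww}

J/I-1 un ·: JJ|Jj
J/I-2 ? ·: JJ|Jj|jj
J/II-1 ? I-1×I-2: JJ|Jj|jj
J/II-2 un ·: JJ|Jj
J/II-3 un I-1×I-2: JJ|Jj
J/II-4 aff ·: jj
J/III-1 un II-3×II-4: Jj
J/III-2 ? II-3×II-4: Jj|jj
J/III-3 un II-1×II-2: JJ|Jj
J/III-4 un II-1×II-2: JJ|Jj
⇒ J over [I-1,I-2,II-1,II-2,II-3,II-4,III-1,III-2,III-3,III-4]: 164 consistent
W/I-1 ? ·: WW|Ww|ww
W/I-2 un ·: WW|Ww
W/II-1 ? I-1×I-2: Ww|ww
W/II-2 aff ·: ww
W/II-3 ? I-1×I-2: Ww|ww
W/II-4 ? ·: Ww|ww
W/III-1 aff II-3×II-4: ww
W/III-2 aff II-3×II-4: ww
W/III-3 ? II-1×II-2: Ww|ww
W/III-4 aff II-1×II-2: ww
⇒ W over [I-1,I-2,II-1,II-2,II-3,II-4,III-1,III-2,III-3,III-4]: 36 consistent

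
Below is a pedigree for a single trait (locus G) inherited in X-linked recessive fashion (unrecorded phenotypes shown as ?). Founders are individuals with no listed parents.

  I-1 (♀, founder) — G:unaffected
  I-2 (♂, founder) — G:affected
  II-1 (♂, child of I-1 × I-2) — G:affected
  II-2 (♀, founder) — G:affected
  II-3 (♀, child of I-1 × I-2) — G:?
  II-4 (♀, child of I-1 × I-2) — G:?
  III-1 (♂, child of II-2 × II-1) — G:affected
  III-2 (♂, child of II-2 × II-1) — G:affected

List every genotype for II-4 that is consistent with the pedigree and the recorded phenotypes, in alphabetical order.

II-4 ∈ {X^GX^g, X^gX^g}

G/I-1 un ·: X^GX^g
G/I-2 aff ·: X^gY
G/II-1 aff I-1×I-2: X^gY
G/II-2 aff ·: X^gX^g
G/II-3 ? I-1×I-2: X^GX^g|X^gX^g
G/II-4 ? I-1×I-2: X^GX^g|X^gX^g
G/III-1 aff II-2×II-1: X^gY
G/III-2 aff II-2×II-1: X^gY
⇒ G over [I-1,I-2,II-1,II-2,II-3,II-4,III-1,III-2]: 4 consistent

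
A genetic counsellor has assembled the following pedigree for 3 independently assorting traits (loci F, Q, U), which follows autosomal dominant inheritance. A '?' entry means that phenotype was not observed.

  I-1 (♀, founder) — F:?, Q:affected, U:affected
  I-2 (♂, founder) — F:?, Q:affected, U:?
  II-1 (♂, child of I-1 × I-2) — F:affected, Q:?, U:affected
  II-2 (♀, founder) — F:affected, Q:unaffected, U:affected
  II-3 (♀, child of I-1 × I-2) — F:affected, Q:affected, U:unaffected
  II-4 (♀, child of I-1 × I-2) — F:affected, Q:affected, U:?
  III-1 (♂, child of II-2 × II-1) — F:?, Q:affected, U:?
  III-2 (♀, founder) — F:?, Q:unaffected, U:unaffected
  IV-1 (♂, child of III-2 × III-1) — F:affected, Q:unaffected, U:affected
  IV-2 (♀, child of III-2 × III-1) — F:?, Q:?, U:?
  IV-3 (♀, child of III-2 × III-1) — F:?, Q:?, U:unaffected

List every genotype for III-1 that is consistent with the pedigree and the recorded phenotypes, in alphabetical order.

F/I-1 ? ·: ff|Ff|FF
F/I-2 ? ·: ff|Ff|FF
F/II-1 aff I-1×I-2: Ff|FF
F/II-2 aff ·: Ff|FF
F/II-3 aff I-1×I-2: Ff|FF
F/II-4 aff I-1×I-2: Ff|FF
F/III-1 ? II-2×II-1: ff|Ff|FF
F/III-2 ? ·: ff|Ff|FF
F/IV-1 aff III-2×III-1: Ff|FF
F/IV-2 ? III-2×III-1: ff|Ff|FF
F/IV-3 ? III-2×III-1: ff|Ff|FF
⇒ F over [I-1,I-2,II-1,II-2,II-3,II-4,III-1,III-2,IV-1,IV-2,IV-3]: 2010 consistent
Q/I-1 aff ·: Qq|QQ
Q/I-2 aff ·: Qq|QQ
Q/II-1 ? I-1×I-2: Qq|QQ
Q/II-2 un ·: qq
Q/II-3 aff I-1×I-2: Qq|QQ
Q/II-4 aff I-1×I-2: Qq|QQ
Q/III-1 aff II-2×II-1: Qq
Q/III-2 un ·: qq
Q/IV-1 un III-2×III-1: qq
Q/IV-2 ? III-2×III-1: qq|Qq
Q/IV-3 ? III-2×III-1: qq|Qq
⇒ Q over [I-1,I-2,II-1,II-2,II-3,II-4,III-1,III-2,IV-1,IV-2,IV-3]: 100 consistent
U/I-1 aff ·: Uu
U/I-2 ? ·: uu|Uu
U/II-1 aff I-1×I-2: Uu|UU
U/II-2 aff ·: Uu|UU
U/II-3 un I-1×I-2: uu
U/II-4 ? I-1×I-2: uu|Uu|UU
U/III-1 ? II-2×II-1: Uu
U/III-2 un ·: uu
U/IV-1 aff III-2×III-1: Uu
U/IV-2 ? III-2×III-1: uu|Uu
U/IV-3 un III-2×III-1: uu
⇒ U over [I-1,I-2,II-1,II-2,II-3,II-4,III-1,III-2,IV-1,IV-2,IV-3]: 26 consistent

III-1 ∈ {FF Qq Uu, Ff Qq Uu, ff Qq Uu}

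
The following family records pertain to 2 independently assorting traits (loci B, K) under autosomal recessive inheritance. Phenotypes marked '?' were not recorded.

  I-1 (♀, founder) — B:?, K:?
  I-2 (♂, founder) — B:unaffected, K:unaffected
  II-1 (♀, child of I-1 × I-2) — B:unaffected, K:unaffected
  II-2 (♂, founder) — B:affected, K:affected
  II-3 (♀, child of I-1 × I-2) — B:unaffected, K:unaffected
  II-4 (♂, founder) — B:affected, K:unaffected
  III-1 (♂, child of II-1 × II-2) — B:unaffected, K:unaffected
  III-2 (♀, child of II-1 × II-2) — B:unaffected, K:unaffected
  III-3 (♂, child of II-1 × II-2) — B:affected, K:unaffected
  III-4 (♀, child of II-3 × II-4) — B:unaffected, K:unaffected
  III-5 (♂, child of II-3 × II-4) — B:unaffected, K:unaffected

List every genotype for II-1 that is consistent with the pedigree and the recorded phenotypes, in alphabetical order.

B/I-1 ? ·: BB|Bb|bb
B/I-2 un ·: BB|Bb
B/II-1 un I-1×I-2: Bb
B/II-2 aff ·: bb
B/II-3 un I-1×I-2: BB|Bb
B/II-4 aff ·: bb
B/III-1 un II-1×II-2: Bb
B/III-2 un II-1×II-2: Bb
B/III-3 aff II-1×II-2: bb
B/III-4 un II-3×II-4: Bb
B/III-5 un II-3×II-4: Bb
⇒ B over [I-1,I-2,II-1,II-2,II-3,II-4,III-1,III-2,III-3,III-4,III-5]: 8 consistent
K/I-1 ? ·: KK|Kk|kk
K/I-2 un ·: KK|Kk
K/II-1 un I-1×I-2: KK|Kk
K/II-2 aff ·: kk
K/II-3 un I-1×I-2: KK|Kk
K/II-4 un ·: KK|Kk
K/III-1 un II-1×II-2: Kk
K/III-2 un II-1×II-2: Kk
K/III-3 un II-1×II-2: Kk
K/III-4 un II-3×II-4: KK|Kk
K/III-5 un II-3×II-4: KK|Kk
⇒ K over [I-1,I-2,II-1,II-2,II-3,II-4,III-1,III-2,III-3,III-4,III-5]: 99 consistent

II-1 ∈ {Bb KK, Bb Kk}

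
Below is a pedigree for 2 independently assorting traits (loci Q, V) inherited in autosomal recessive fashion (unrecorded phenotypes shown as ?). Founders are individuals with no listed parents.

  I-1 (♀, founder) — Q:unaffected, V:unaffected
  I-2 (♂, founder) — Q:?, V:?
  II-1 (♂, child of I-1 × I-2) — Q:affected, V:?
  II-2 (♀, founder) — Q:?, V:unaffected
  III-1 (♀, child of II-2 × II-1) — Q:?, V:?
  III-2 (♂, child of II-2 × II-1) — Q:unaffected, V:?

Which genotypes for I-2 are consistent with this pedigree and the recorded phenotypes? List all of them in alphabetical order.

I-2 ∈ {Qq VV, Qq Vv, Qq vv, qq VV, qq Vv, qq vv}

Q/I-1 un ·: Qq
Q/I-2 ? ·: Qq|qq
Q/II-1 aff I-1×I-2: qq
Q/II-2 ? ·: QQ|Qq
Q/III-1 ? II-2×II-1: Qq|qq
Q/III-2 un II-2×II-1: Qq
⇒ Q over [I-1,I-2,II-1,II-2,III-1,III-2]: 6 consistent
V/I-1 un ·: VV|Vv
V/I-2 ? ·: VV|Vv|vv
V/II-1 ? I-1×I-2: VV|Vv|vv
V/II-2 un ·: VV|Vv
V/III-1 ? II-2×II-1: VV|Vv|vv
V/III-2 ? II-2×II-1: VV|Vv|vv
⇒ V over [I-1,I-2,II-1,II-2,III-1,III-2]: 95 consistent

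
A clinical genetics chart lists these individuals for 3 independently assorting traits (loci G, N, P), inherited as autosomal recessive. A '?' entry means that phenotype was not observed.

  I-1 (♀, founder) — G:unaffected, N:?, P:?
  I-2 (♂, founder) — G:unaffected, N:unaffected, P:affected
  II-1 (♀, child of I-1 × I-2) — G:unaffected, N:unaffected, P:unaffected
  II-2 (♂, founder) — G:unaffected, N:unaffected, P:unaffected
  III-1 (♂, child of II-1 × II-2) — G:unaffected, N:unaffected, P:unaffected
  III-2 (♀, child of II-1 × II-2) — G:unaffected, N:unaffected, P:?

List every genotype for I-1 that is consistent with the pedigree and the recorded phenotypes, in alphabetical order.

I-1 ∈ {GG NN PP, GG NN Pp, GG Nn PP, GG Nn Pp, GG nn PP, GG nn Pp, Gg NN PP, Gg NN Pp, Gg Nn PP, Gg Nn Pp, Gg nn PP, Gg nn Pp}

G/I-1 un ·: GG|Gg
G/I-2 un ·: GG|Gg
G/II-1 un I-1×I-2: GG|Gg
G/II-2 un ·: GG|Gg
G/III-1 un II-1×II-2: GG|Gg
G/III-2 un II-1×II-2: GG|Gg
⇒ G over [I-1,I-2,II-1,II-2,III-1,III-2]: 44 consistent
N/I-1 ? ·: NN|Nn|nn
N/I-2 un ·: NN|Nn
N/II-1 un I-1×I-2: NN|Nn
N/II-2 un ·: NN|Nn
N/III-1 un II-1×II-2: NN|Nn
N/III-2 un II-1×II-2: NN|Nn
⇒ N over [I-1,I-2,II-1,II-2,III-1,III-2]: 60 consistent
P/I-1 ? ·: PP|Pp
P/I-2 aff ·: pp
P/II-1 un I-1×I-2: Pp
P/II-2 un ·: PP|Pp
P/III-1 un II-1×II-2: PP|Pp
P/III-2 ? II-1×II-2: PP|Pp|pp
⇒ P over [I-1,I-2,II-1,II-2,III-1,III-2]: 20 consistent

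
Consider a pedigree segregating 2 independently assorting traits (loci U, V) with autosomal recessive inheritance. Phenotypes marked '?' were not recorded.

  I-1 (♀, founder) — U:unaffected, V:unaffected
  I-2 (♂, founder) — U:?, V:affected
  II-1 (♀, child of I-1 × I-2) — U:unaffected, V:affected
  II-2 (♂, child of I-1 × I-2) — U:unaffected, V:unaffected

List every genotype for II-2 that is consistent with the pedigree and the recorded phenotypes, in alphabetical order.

U/I-1 un ·: UU|Uu
U/I-2 ? ·: UU|Uu|uu
U/II-1 un I-1×I-2: UU|Uu
U/II-2 un I-1×I-2: UU|Uu
⇒ U over [I-1,I-2,II-1,II-2]: 15 consistent
V/I-1 un ·: Vv
V/I-2 aff ·: vv
V/II-1 aff I-1×I-2: vv
V/II-2 un I-1×I-2: Vv
⇒ V over [I-1,I-2,II-1,II-2]: 1 consistent

II-2 ∈ {UU Vv, Uu Vv}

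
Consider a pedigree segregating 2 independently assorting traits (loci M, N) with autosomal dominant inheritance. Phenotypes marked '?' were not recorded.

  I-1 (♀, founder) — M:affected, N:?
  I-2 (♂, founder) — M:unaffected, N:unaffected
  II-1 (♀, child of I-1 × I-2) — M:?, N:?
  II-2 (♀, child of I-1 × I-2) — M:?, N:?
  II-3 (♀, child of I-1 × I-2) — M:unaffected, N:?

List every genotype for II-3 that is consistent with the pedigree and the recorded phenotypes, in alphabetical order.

M/I-1 aff ·: Mm
M/I-2 un ·: mm
M/II-1 ? I-1×I-2: mm|Mm
M/II-2 ? I-1×I-2: mm|Mm
M/II-3 un I-1×I-2: mm
⇒ M over [I-1,I-2,II-1,II-2,II-3]: 4 consistent
N/I-1 ? ·: nn|Nn|NN
N/I-2 un ·: nn
N/II-1 ? I-1×I-2: nn|Nn
N/II-2 ? I-1×I-2: nn|Nn
N/II-3 ? I-1×I-2: nn|Nn
⇒ N over [I-1,I-2,II-1,II-2,II-3]: 10 consistent

II-3 ∈ {mm Nn, mm nn}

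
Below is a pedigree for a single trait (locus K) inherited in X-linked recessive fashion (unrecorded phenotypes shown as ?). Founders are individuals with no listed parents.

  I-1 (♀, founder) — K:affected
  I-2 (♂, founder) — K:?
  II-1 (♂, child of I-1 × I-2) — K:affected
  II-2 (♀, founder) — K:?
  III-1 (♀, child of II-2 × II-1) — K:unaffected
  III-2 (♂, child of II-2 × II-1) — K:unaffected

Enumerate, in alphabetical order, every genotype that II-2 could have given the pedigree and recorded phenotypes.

II-2 ∈ {X^KX^K, X^KX^k}

K/I-1 aff ·: X^kX^k
K/I-2 ? ·: X^KY|X^kY
K/II-1 aff I-1×I-2: X^kY
K/II-2 ? ·: X^KX^K|X^KX^k
K/III-1 un II-2×II-1: X^KX^k
K/III-2 un II-2×II-1: X^KY
⇒ K over [I-1,I-2,II-1,II-2,III-1,III-2]: 4 consistent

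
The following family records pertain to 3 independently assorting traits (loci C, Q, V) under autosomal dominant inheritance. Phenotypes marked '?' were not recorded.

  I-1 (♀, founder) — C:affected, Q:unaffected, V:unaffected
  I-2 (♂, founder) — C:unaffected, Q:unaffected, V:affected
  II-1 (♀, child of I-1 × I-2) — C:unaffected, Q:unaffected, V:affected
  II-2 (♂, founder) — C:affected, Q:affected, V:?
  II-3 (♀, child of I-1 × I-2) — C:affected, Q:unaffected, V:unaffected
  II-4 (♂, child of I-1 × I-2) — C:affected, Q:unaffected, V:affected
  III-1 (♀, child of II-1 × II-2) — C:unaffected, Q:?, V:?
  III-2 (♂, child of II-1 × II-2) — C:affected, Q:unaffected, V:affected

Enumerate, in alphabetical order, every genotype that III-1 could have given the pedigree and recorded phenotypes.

III-1 ∈ {cc Qq VV, cc Qq Vv, cc Qq vv, cc qq VV, cc qq Vv, cc qq vv}

C/I-1 aff ·: Cc
C/I-2 un ·: cc
C/II-1 un I-1×I-2: cc
C/II-2 aff ·: Cc
C/II-3 aff I-1×I-2: Cc
C/II-4 aff I-1×I-2: Cc
C/III-1 un II-1×II-2: cc
C/III-2 aff II-1×II-2: Cc
⇒ C over [I-1,I-2,II-1,II-2,II-3,II-4,III-1,III-2]: 1 consistent
Q/I-1 un ·: qq
Q/I-2 un ·: qq
Q/II-1 un I-1×I-2: qq
Q/II-2 aff ·: Qq
Q/II-3 un I-1×I-2: qq
Q/II-4 un I-1×I-2: qq
Q/III-1 ? II-1×II-2: qq|Qq
Q/III-2 un II-1×II-2: qq
⇒ Q over [I-1,I-2,II-1,II-2,II-3,II-4,III-1,III-2]: 2 consistent
V/I-1 un ·: vv
V/I-2 aff ·: Vv
V/II-1 aff I-1×I-2: Vv
V/II-2 ? ·: vv|Vv|VV
V/II-3 un I-1×I-2: vv
V/II-4 aff I-1×I-2: Vv
V/III-1 ? II-1×II-2: vv|Vv|VV
V/III-2 aff II-1×II-2: Vv|VV
⇒ V over [I-1,I-2,II-1,II-2,II-3,II-4,III-1,III-2]: 12 consistent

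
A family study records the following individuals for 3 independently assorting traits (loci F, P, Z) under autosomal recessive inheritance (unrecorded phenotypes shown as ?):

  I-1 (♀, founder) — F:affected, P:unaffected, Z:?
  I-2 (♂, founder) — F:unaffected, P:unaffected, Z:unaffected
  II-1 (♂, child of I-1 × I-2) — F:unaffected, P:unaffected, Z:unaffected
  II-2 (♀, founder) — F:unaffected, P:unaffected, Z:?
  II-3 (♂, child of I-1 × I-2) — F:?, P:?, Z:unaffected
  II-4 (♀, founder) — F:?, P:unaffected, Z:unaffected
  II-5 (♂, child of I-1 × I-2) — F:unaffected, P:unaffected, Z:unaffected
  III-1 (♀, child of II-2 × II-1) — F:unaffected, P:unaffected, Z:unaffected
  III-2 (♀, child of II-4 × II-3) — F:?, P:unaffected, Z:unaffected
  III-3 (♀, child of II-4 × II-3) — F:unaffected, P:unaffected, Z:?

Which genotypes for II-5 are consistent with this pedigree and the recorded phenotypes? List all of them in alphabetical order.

F/I-1 aff ·: ff
F/I-2 un ·: FF|Ff
F/II-1 un I-1×I-2: Ff
F/II-2 un ·: FF|Ff
F/II-3 ? I-1×I-2: Ff|ff
F/II-4 ? ·: FF|Ff|ff
F/II-5 un I-1×I-2: Ff
F/III-1 un II-2×II-1: FF|Ff
F/III-2 ? II-4×II-3: FF|Ff|ff
F/III-3 un II-4×II-3: FF|Ff
⇒ F over [I-1,I-2,II-1,II-2,II-3,II-4,II-5,III-1,III-2,III-3]: 108 consistent
P/I-1 un ·: PP|Pp
P/I-2 un ·: PP|Pp
P/II-1 un I-1×I-2: PP|Pp
P/II-2 un ·: PP|Pp
P/II-3 ? I-1×I-2: PP|Pp|pp
P/II-4 un ·: PP|Pp
P/II-5 un I-1×I-2: PP|Pp
P/III-1 un II-2×II-1: PP|Pp
P/III-2 un II-4×II-3: PP|Pp
P/III-3 un II-4×II-3: PP|Pp
⇒ P over [I-1,I-2,II-1,II-2,II-3,II-4,II-5,III-1,III-2,III-3]: 589 consistent
Z/I-1 ? ·: ZZ|Zz|zz
Z/I-2 un ·: ZZ|Zz
Z/II-1 un I-1×I-2: ZZ|Zz
Z/II-2 ? ·: ZZ|Zz|zz
Z/II-3 un I-1×I-2: ZZ|Zz
Z/II-4 un ·: ZZ|Zz
Z/II-5 un I-1×I-2: ZZ|Zz
Z/III-1 un II-2×II-1: ZZ|Zz
Z/III-2 un II-4×II-3: ZZ|Zz
Z/III-3 ? II-4×II-3: ZZ|Zz|zz
⇒ Z over [I-1,I-2,II-1,II-2,II-3,II-4,II-5,III-1,III-2,III-3]: 930 consistent

II-5 ∈ {Ff PP ZZ, Ff PP Zz, Ff Pp ZZ, Ff Pp Zz}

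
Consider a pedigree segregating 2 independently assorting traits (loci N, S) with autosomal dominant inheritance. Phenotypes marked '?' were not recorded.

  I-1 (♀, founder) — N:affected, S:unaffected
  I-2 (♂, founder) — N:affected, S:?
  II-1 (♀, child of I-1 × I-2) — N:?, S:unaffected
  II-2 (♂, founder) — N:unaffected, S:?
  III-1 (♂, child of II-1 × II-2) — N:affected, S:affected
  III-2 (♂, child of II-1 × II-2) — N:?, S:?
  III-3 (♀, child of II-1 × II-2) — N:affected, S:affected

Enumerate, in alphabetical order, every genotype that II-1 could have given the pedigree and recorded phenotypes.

II-1 ∈ {NN ss, Nn ss}

N/I-1 aff ·: Nn|NN
N/I-2 aff ·: Nn|NN
N/II-1 ? I-1×I-2: Nn|NN
N/II-2 un ·: nn
N/III-1 aff II-1×II-2: Nn
N/III-2 ? II-1×II-2: nn|Nn
N/III-3 aff II-1×II-2: Nn
⇒ N over [I-1,I-2,II-1,II-2,III-1,III-2,III-3]: 10 consistent
S/I-1 un ·: ss
S/I-2 ? ·: ss|Ss
S/II-1 un I-1×I-2: ss
S/II-2 ? ·: Ss|SS
S/III-1 aff II-1×II-2: Ss
S/III-2 ? II-1×II-2: ss|Ss
S/III-3 aff II-1×II-2: Ss
⇒ S over [I-1,I-2,II-1,II-2,III-1,III-2,III-3]: 6 consistent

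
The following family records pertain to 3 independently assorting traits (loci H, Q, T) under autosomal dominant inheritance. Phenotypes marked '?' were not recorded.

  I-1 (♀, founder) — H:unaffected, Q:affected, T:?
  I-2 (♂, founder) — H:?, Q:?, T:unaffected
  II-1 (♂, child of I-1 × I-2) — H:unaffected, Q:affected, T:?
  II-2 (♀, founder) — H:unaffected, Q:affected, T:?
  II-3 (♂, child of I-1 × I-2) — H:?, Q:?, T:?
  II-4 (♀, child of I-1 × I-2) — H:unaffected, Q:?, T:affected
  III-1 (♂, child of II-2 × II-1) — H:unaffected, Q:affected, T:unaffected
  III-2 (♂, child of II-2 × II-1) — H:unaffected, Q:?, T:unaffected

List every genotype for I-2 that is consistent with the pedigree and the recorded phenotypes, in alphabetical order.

I-2 ∈ {Hh QQ tt, Hh Qq tt, Hh qq tt, hh QQ tt, hh Qq tt, hh qq tt}

H/I-1 un ·: hh
H/I-2 ? ·: hh|Hh
H/II-1 un I-1×I-2: hh
H/II-2 un ·: hh
H/II-3 ? I-1×I-2: hh|Hh
H/II-4 un I-1×I-2: hh
H/III-1 un II-2×II-1: hh
H/III-2 un II-2×II-1: hh
⇒ H over [I-1,I-2,II-1,II-2,II-3,II-4,III-1,III-2]: 3 consistent
Q/I-1 aff ·: Qq|QQ
Q/I-2 ? ·: qq|Qq|QQ
Q/II-1 aff I-1×I-2: Qq|QQ
Q/II-2 aff ·: Qq|QQ
Q/II-3 ? I-1×I-2: qq|Qq|QQ
Q/II-4 ? I-1×I-2: qq|Qq|QQ
Q/III-1 aff II-2×II-1: Qq|QQ
Q/III-2 ? II-2×II-1: qq|Qq|QQ
⇒ Q over [I-1,I-2,II-1,II-2,II-3,II-4,III-1,III-2]: 310 consistent
T/I-1 ? ·: Tt|TT
T/I-2 un ·: tt
T/II-1 ? I-1×I-2: tt|Tt
T/II-2 ? ·: tt|Tt
T/II-3 ? I-1×I-2: tt|Tt
T/II-4 aff I-1×I-2: Tt
T/III-1 un II-2×II-1: tt
T/III-2 un II-2×II-1: tt
⇒ T over [I-1,I-2,II-1,II-2,II-3,II-4,III-1,III-2]: 10 consistent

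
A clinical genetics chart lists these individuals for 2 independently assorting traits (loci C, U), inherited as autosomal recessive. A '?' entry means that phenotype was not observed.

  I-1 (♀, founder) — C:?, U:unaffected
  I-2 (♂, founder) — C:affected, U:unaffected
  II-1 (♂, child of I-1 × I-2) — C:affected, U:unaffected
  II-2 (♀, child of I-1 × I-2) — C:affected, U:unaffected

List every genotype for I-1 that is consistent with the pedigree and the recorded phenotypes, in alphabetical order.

I-1 ∈ {Cc UU, Cc Uu, cc UU, cc Uu}

C/I-1 ? ·: Cc|cc
C/I-2 aff ·: cc
C/II-1 aff I-1×I-2: cc
C/II-2 aff I-1×I-2: cc
⇒ C over [I-1,I-2,II-1,II-2]: 2 consistent
U/I-1 un ·: UU|Uu
U/I-2 un ·: UU|Uu
U/II-1 un I-1×I-2: UU|Uu
U/II-2 un I-1×I-2: UU|Uu
⇒ U over [I-1,I-2,II-1,II-2]: 13 consistent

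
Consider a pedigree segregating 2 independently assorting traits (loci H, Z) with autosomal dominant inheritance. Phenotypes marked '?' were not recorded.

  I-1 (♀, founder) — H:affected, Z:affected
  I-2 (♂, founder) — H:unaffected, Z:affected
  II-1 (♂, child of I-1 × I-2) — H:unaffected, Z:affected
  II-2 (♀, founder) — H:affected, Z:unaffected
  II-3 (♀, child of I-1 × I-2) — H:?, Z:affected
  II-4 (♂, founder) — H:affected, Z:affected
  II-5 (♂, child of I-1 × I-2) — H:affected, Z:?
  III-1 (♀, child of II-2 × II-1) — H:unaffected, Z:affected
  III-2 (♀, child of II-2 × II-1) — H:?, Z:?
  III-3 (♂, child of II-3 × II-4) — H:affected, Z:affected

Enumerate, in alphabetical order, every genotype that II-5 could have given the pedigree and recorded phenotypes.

H/I-1 aff ·: Hh
H/I-2 un ·: hh
H/II-1 un I-1×I-2: hh
H/II-2 aff ·: Hh
H/II-3 ? I-1×I-2: hh|Hh
H/II-4 aff ·: Hh|HH
H/II-5 aff I-1×I-2: Hh
H/III-1 un II-2×II-1: hh
H/III-2 ? II-2×II-1: hh|Hh
H/III-3 aff II-3×II-4: Hh|HH
⇒ H over [I-1,I-2,II-1,II-2,II-3,II-4,II-5,III-1,III-2,III-3]: 12 consistent
Z/I-1 aff ·: Zz|ZZ
Z/I-2 aff ·: Zz|ZZ
Z/II-1 aff I-1×I-2: Zz|ZZ
Z/II-2 un ·: zz
Z/II-3 aff I-1×I-2: Zz|ZZ
Z/II-4 aff ·: Zz|ZZ
Z/II-5 ? I-1×I-2: zz|Zz|ZZ
Z/III-1 aff II-2×II-1: Zz
Z/III-2 ? II-2×II-1: zz|Zz
Z/III-3 aff II-3×II-4: Zz|ZZ
⇒ Z over [I-1,I-2,II-1,II-2,II-3,II-4,II-5,III-1,III-2,III-3]: 150 consistent

II-5 ∈ {Hh ZZ, Hh Zz, Hh zz}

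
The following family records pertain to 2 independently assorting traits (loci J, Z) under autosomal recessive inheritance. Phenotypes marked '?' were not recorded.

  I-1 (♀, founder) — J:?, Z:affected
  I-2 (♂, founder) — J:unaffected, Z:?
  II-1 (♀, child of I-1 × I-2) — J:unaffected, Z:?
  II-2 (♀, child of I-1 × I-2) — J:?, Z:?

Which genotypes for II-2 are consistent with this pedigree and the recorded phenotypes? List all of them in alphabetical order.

II-2 ∈ {JJ Zz, JJ zz, Jj Zz, Jj zz, jj Zz, jj zz}

J/I-1 ? ·: JJ|Jj|jj
J/I-2 un ·: JJ|Jj
J/II-1 un I-1×I-2: JJ|Jj
J/II-2 ? I-1×I-2: JJ|Jj|jj
⇒ J over [I-1,I-2,II-1,II-2]: 18 consistent
Z/I-1 aff ·: zz
Z/I-2 ? ·: ZZ|Zz|zz
Z/II-1 ? I-1×I-2: Zz|zz
Z/II-2 ? I-1×I-2: Zz|zz
⇒ Z over [I-1,I-2,II-1,II-2]: 6 consistent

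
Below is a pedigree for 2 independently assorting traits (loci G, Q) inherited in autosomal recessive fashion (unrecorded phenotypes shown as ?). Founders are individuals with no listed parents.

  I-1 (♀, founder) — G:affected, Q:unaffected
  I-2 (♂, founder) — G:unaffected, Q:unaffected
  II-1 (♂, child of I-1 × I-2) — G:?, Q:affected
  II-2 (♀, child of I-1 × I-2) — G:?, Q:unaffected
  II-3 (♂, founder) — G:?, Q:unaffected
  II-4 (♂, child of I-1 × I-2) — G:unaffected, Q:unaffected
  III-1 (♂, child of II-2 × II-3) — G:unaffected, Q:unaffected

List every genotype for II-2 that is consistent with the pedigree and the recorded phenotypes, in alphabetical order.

G/I-1 aff ·: gg
G/I-2 un ·: GG|Gg
G/II-1 ? I-1×I-2: Gg|gg
G/II-2 ? I-1×I-2: Gg|gg
G/II-3 ? ·: GG|Gg|gg
G/II-4 un I-1×I-2: Gg
G/III-1 un II-2×II-3: GG|Gg
⇒ G over [I-1,I-2,II-1,II-2,II-3,II-4,III-1]: 19 consistent
Q/I-1 un ·: Qq
Q/I-2 un ·: Qq
Q/II-1 aff I-1×I-2: qq
Q/II-2 un I-1×I-2: QQ|Qq
Q/II-3 un ·: QQ|Qq
Q/II-4 un I-1×I-2: QQ|Qq
Q/III-1 un II-2×II-3: QQ|Qq
⇒ Q over [I-1,I-2,II-1,II-2,II-3,II-4,III-1]: 14 consistent

II-2 ∈ {Gg QQ, Gg Qq, gg QQ, gg Qq}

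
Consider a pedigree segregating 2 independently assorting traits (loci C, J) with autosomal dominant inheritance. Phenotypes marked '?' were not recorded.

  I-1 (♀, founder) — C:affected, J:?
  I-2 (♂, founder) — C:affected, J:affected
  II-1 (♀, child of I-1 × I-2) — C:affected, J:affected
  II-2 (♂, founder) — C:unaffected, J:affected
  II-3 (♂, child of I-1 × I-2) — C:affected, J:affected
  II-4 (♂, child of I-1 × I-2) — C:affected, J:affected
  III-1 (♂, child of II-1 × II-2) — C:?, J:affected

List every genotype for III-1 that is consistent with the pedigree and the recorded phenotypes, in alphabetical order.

III-1 ∈ {Cc JJ, Cc Jj, cc JJ, cc Jj}

C/I-1 aff ·: Cc|CC
C/I-2 aff ·: Cc|CC
C/II-1 aff I-1×I-2: Cc|CC
C/II-2 un ·: cc
C/II-3 aff I-1×I-2: Cc|CC
C/II-4 aff I-1×I-2: Cc|CC
C/III-1 ? II-1×II-2: cc|Cc
⇒ C over [I-1,I-2,II-1,II-2,II-3,II-4,III-1]: 37 consistent
J/I-1 ? ·: jj|Jj|JJ
J/I-2 aff ·: Jj|JJ
J/II-1 aff I-1×I-2: Jj|JJ
J/II-2 aff ·: Jj|JJ
J/II-3 aff I-1×I-2: Jj|JJ
J/II-4 aff I-1×I-2: Jj|JJ
J/III-1 aff II-1×II-2: Jj|JJ
⇒ J over [I-1,I-2,II-1,II-2,II-3,II-4,III-1]: 95 consistent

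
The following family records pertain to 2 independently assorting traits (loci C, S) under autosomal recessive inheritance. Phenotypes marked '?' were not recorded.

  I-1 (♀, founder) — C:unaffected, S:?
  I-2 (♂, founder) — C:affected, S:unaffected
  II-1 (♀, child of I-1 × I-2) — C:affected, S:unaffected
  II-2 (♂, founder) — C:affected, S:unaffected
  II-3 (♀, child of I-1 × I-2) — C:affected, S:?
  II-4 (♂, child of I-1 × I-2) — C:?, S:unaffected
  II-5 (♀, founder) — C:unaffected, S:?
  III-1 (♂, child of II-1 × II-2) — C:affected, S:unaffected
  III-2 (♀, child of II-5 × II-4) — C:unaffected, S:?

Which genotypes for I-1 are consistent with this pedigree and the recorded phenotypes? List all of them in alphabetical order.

C/I-1 un ·: Cc
C/I-2 aff ·: cc
C/II-1 aff I-1×I-2: cc
C/II-2 aff ·: cc
C/II-3 aff I-1×I-2: cc
C/II-4 ? I-1×I-2: Cc|cc
C/II-5 un ·: CC|Cc
C/III-1 aff II-1×II-2: cc
C/III-2 un II-5×II-4: CC|Cc
⇒ C over [I-1,I-2,II-1,II-2,II-3,II-4,II-5,III-1,III-2]: 6 consistent
S/I-1 ? ·: SS|Ss|ss
S/I-2 un ·: SS|Ss
S/II-1 un I-1×I-2: SS|Ss
S/II-2 un ·: SS|Ss
S/II-3 ? I-1×I-2: SS|Ss|ss
S/II-4 un I-1×I-2: SS|Ss
S/II-5 ? ·: SS|Ss|ss
S/III-1 un II-1×II-2: SS|Ss
S/III-2 ? II-5×II-4: SS|Ss|ss
⇒ S over [I-1,I-2,II-1,II-2,II-3,II-4,II-5,III-1,III-2]: 635 consistent

I-1 ∈ {Cc SS, Cc Ss, Cc ss}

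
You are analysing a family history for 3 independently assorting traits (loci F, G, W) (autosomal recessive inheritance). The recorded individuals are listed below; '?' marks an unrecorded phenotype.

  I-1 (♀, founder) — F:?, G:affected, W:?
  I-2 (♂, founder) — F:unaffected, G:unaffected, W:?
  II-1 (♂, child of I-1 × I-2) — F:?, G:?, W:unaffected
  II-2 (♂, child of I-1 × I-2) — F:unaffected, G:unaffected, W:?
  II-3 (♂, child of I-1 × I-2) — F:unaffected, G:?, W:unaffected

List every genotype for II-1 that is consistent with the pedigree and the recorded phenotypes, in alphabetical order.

F/I-1 ? ·: FF|Ff|ff
F/I-2 un ·: FF|Ff
F/II-1 ? I-1×I-2: FF|Ff|ff
F/II-2 un I-1×I-2: FF|Ff
F/II-3 un I-1×I-2: FF|Ff
⇒ F over [I-1,I-2,II-1,II-2,II-3]: 32 consistent
G/I-1 aff ·: gg
G/I-2 un ·: GG|Gg
G/II-1 ? I-1×I-2: Gg|gg
G/II-2 un I-1×I-2: Gg
G/II-3 ? I-1×I-2: Gg|gg
⇒ G over [I-1,I-2,II-1,II-2,II-3]: 5 consistent
W/I-1 ? ·: WW|Ww|ww
W/I-2 ? ·: WW|Ww|ww
W/II-1 un I-1×I-2: WW|Ww
W/II-2 ? I-1×I-2: WW|Ww|ww
W/II-3 un I-1×I-2: WW|Ww
⇒ W over [I-1,I-2,II-1,II-2,II-3]: 35 consistent

II-1 ∈ {FF Gg WW, FF Gg Ww, FF gg WW, FF gg Ww, Ff Gg WW, Ff Gg Ww, Ff gg WW, Ff gg Ww, ff Gg WW, ff Gg Ww, ff gg WW, ff gg Ww}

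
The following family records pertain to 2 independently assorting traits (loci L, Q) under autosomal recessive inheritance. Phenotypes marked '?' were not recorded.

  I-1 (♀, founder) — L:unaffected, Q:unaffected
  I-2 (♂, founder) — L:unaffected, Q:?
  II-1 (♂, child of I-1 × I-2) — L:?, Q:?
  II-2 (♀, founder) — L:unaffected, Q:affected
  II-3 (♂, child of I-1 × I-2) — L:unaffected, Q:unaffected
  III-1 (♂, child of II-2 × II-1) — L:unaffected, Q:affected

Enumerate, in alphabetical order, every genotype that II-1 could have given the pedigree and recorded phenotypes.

L/I-1 un ·: LL|Ll
L/I-2 un ·: LL|Ll
L/II-1 ? I-1×I-2: LL|Ll|ll
L/II-2 un ·: LL|Ll
L/II-3 un I-1×I-2: LL|Ll
L/III-1 un II-2×II-1: LL|Ll
⇒ L over [I-1,I-2,II-1,II-2,II-3,III-1]: 49 consistent
Q/I-1 un ·: QQ|Qq
Q/I-2 ? ·: QQ|Qq|qq
Q/II-1 ? I-1×I-2: Qq|qq
Q/II-2 aff ·: qq
Q/II-3 un I-1×I-2: QQ|Qq
Q/III-1 aff II-2×II-1: qq
⇒ Q over [I-1,I-2,II-1,II-2,II-3,III-1]: 11 consistent

II-1 ∈ {LL Qq, LL qq, Ll Qq, Ll qq, ll Qq, ll qq}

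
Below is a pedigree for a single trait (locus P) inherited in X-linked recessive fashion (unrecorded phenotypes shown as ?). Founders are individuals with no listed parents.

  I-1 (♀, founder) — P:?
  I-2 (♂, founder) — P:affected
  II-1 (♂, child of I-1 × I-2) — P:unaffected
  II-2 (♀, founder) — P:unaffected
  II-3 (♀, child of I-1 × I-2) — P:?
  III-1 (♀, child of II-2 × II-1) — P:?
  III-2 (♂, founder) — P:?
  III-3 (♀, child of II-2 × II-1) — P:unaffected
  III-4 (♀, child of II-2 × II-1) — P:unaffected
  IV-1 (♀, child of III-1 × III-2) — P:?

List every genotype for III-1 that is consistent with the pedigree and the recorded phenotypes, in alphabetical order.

P/I-1 ? ·: X^PX^P|X^PX^p
P/I-2 aff ·: X^pY
P/II-1 un I-1×I-2: X^PY
P/II-2 un ·: X^PX^P|X^PX^p
P/II-3 ? I-1×I-2: X^PX^p|X^pX^p
P/III-1 ? II-2×II-1: X^PX^P|X^PX^p
P/III-2 ? ·: X^PY|X^pY
P/III-3 un II-2×II-1: X^PX^P|X^PX^p
P/III-4 un II-2×II-1: X^PX^P|X^PX^p
P/IV-1 ? III-1×III-2: X^PX^P|X^PX^p|X^pX^p
⇒ P over [I-1,I-2,II-1,II-2,II-3,III-1,III-2,III-3,III-4,IV-1]: 78 consistent

III-1 ∈ {X^PX^P, X^PX^p}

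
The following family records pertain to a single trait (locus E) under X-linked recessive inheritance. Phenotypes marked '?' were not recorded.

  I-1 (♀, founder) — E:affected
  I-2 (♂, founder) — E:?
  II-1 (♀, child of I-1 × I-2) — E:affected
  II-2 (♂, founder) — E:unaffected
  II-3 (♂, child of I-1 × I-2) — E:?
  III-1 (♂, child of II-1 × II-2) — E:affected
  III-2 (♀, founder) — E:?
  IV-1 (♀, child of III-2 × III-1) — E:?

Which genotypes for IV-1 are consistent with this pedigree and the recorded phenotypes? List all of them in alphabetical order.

E/I-1 aff ·: X^eX^e
E/I-2 ? ·: X^eY
E/II-1 aff I-1×I-2: X^eX^e
E/II-2 un ·: X^EY
E/II-3 ? I-1×I-2: X^eY
E/III-1 aff II-1×II-2: X^eY
E/III-2 ? ·: X^EX^E|X^EX^e|X^eX^e
E/IV-1 ? III-2×III-1: X^EX^e|X^eX^e
⇒ E over [I-1,I-2,II-1,II-2,II-3,III-1,III-2,IV-1]: 4 consistent

IV-1 ∈ {X^EX^e, X^eX^e}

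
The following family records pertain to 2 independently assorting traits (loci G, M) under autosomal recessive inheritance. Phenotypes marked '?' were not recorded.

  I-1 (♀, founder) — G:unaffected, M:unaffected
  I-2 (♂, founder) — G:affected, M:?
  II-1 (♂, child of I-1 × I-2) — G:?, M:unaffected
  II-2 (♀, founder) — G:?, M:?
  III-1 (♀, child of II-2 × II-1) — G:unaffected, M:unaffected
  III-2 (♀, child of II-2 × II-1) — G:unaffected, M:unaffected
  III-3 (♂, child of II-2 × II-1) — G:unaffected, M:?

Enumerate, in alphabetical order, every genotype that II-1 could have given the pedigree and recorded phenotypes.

II-1 ∈ {Gg MM, Gg Mm, gg MM, gg Mm}

G/I-1 un ·: GG|Gg
G/I-2 aff ·: gg
G/II-1 ? I-1×I-2: Gg|gg
G/II-2 ? ·: GG|Gg|gg
G/III-1 un II-2×II-1: GG|Gg
G/III-2 un II-2×II-1: GG|Gg
G/III-3 un II-2×II-1: GG|Gg
⇒ G over [I-1,I-2,II-1,II-2,III-1,III-2,III-3]: 36 consistent
M/I-1 un ·: MM|Mm
M/I-2 ? ·: MM|Mm|mm
M/II-1 un I-1×I-2: MM|Mm
M/II-2 ? ·: MM|Mm|mm
M/III-1 un II-2×II-1: MM|Mm
M/III-2 un II-2×II-1: MM|Mm
M/III-3 ? II-2×II-1: MM|Mm|mm
⇒ M over [I-1,I-2,II-1,II-2,III-1,III-2,III-3]: 150 consistent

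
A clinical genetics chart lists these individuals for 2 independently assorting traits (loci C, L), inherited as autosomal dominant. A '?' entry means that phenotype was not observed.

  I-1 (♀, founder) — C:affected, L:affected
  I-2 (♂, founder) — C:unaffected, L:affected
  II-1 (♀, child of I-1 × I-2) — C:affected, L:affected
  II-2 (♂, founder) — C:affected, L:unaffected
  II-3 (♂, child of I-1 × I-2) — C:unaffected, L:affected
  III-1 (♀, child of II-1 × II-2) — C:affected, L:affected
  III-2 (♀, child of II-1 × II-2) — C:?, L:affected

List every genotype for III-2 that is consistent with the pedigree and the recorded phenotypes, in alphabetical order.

C/I-1 aff ·: Cc
C/I-2 un ·: cc
C/II-1 aff I-1×I-2: Cc
C/II-2 aff ·: Cc|CC
C/II-3 un I-1×I-2: cc
C/III-1 aff II-1×II-2: Cc|CC
C/III-2 ? II-1×II-2: cc|Cc|CC
⇒ C over [I-1,I-2,II-1,II-2,II-3,III-1,III-2]: 10 consistent
L/I-1 aff ·: Ll|LL
L/I-2 aff ·: Ll|LL
L/II-1 aff I-1×I-2: Ll|LL
L/II-2 un ·: ll
L/II-3 aff I-1×I-2: Ll|LL
L/III-1 aff II-1×II-2: Ll
L/III-2 aff II-1×II-2: Ll
⇒ L over [I-1,I-2,II-1,II-2,II-3,III-1,III-2]: 13 consistent

III-2 ∈ {CC Ll, Cc Ll, cc Ll}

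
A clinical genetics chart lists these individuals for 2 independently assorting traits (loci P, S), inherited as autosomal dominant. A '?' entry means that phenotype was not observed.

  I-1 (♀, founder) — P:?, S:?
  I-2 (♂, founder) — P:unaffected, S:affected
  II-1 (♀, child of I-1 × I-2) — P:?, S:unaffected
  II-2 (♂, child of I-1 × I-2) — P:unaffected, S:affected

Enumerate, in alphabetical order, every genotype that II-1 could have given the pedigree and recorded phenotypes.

II-1 ∈ {Pp ss, pp ss}

P/I-1 ? ·: pp|Pp
P/I-2 un ·: pp
P/II-1 ? I-1×I-2: pp|Pp
P/II-2 un I-1×I-2: pp
⇒ P over [I-1,I-2,II-1,II-2]: 3 consistent
S/I-1 ? ·: ss|Ss
S/I-2 aff ·: Ss
S/II-1 un I-1×I-2: ss
S/II-2 aff I-1×I-2: Ss|SS
⇒ S over [I-1,I-2,II-1,II-2]: 3 consistent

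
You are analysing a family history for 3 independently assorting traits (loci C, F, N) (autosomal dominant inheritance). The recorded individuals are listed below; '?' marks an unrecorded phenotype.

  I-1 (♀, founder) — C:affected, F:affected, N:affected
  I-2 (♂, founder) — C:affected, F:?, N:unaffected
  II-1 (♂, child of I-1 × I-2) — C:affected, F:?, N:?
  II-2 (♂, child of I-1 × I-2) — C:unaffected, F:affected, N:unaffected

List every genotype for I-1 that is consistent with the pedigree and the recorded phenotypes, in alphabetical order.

I-1 ∈ {Cc FF Nn, Cc Ff Nn}

C/I-1 aff ·: Cc
C/I-2 aff ·: Cc
C/II-1 aff I-1×I-2: Cc|CC
C/II-2 un I-1×I-2: cc
⇒ C over [I-1,I-2,II-1,II-2]: 2 consistent
F/I-1 aff ·: Ff|FF
F/I-2 ? ·: ff|Ff|FF
F/II-1 ? I-1×I-2: ff|Ff|FF
F/II-2 aff I-1×I-2: Ff|FF
⇒ F over [I-1,I-2,II-1,II-2]: 18 consistent
N/I-1 aff ·: Nn
N/I-2 un ·: nn
N/II-1 ? I-1×I-2: nn|Nn
N/II-2 un I-1×I-2: nn
⇒ N over [I-1,I-2,II-1,II-2]: 2 consistent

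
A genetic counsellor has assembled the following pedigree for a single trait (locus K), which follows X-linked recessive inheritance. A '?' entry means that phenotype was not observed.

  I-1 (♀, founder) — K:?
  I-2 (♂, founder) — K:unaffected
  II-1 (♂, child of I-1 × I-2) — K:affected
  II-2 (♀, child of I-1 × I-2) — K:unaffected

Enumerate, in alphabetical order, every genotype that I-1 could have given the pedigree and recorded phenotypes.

I-1 ∈ {X^KX^k, X^kX^k}

K/I-1 ? ·: X^KX^k|X^kX^k
K/I-2 un ·: X^KY
K/II-1 aff I-1×I-2: X^kY
K/II-2 un I-1×I-2: X^KX^K|X^KX^k
⇒ K over [I-1,I-2,II-1,II-2]: 3 consistent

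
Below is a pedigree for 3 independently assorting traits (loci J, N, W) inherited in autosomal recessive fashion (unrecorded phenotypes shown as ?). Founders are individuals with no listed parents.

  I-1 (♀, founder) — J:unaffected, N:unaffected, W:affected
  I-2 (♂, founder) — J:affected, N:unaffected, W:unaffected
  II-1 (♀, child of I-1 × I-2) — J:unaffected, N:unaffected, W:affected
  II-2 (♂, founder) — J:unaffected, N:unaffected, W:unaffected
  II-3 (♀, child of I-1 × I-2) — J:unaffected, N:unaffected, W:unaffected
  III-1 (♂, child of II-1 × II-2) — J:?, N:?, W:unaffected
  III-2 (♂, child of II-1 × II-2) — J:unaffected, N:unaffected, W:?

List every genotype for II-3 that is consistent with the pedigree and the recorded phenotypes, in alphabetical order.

J/I-1 un ·: JJ|Jj
J/I-2 aff ·: jj
J/II-1 un I-1×I-2: Jj
J/II-2 un ·: JJ|Jj
J/II-3 un I-1×I-2: Jj
J/III-1 ? II-1×II-2: JJ|Jj|jj
J/III-2 un II-1×II-2: JJ|Jj
⇒ J over [I-1,I-2,II-1,II-2,II-3,III-1,III-2]: 20 consistent
N/I-1 un ·: NN|Nn
N/I-2 un ·: NN|Nn
N/II-1 un I-1×I-2: NN|Nn
N/II-2 un ·: NN|Nn
N/II-3 un I-1×I-2: NN|Nn
N/III-1 ? II-1×II-2: NN|Nn|nn
N/III-2 un II-1×II-2: NN|Nn
⇒ N over [I-1,I-2,II-1,II-2,II-3,III-1,III-2]: 95 consistent
W/I-1 aff ·: ww
W/I-2 un ·: Ww
W/II-1 aff I-1×I-2: ww
W/II-2 un ·: WW|Ww
W/II-3 un I-1×I-2: Ww
W/III-1 un II-1×II-2: Ww
W/III-2 ? II-1×II-2: Ww|ww
⇒ W over [I-1,I-2,II-1,II-2,II-3,III-1,III-2]: 3 consistent

II-3 ∈ {Jj NN Ww, Jj Nn Ww}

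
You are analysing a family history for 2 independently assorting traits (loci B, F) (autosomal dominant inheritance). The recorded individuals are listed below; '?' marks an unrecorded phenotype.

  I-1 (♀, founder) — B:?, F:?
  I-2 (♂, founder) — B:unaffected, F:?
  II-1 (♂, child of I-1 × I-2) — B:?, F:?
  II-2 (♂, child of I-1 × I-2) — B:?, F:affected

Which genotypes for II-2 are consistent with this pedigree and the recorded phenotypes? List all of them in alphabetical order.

B/I-1 ? ·: bb|Bb|BB
B/I-2 un ·: bb
B/II-1 ? I-1×I-2: bb|Bb
B/II-2 ? I-1×I-2: bb|Bb
⇒ B over [I-1,I-2,II-1,II-2]: 6 consistent
F/I-1 ? ·: ff|Ff|FF
F/I-2 ? ·: ff|Ff|FF
F/II-1 ? I-1×I-2: ff|Ff|FF
F/II-2 aff I-1×I-2: Ff|FF
⇒ F over [I-1,I-2,II-1,II-2]: 21 consistent

II-2 ∈ {Bb FF, Bb Ff, bb FF, bb Ff}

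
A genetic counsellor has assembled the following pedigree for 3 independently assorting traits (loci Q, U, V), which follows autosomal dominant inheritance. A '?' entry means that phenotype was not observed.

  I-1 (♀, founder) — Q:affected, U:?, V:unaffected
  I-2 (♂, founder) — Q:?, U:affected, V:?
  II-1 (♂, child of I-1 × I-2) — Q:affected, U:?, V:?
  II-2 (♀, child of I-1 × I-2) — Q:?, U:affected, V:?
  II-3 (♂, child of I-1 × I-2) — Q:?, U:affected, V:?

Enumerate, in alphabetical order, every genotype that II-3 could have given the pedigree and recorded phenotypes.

Q/I-1 aff ·: Qq|QQ
Q/I-2 ? ·: qq|Qq|QQ
Q/II-1 aff I-1×I-2: Qq|QQ
Q/II-2 ? I-1×I-2: qq|Qq|QQ
Q/II-3 ? I-1×I-2: qq|Qq|QQ
⇒ Q over [I-1,I-2,II-1,II-2,II-3]: 40 consistent
U/I-1 ? ·: uu|Uu|UU
U/I-2 aff ·: Uu|UU
U/II-1 ? I-1×I-2: uu|Uu|UU
U/II-2 aff I-1×I-2: Uu|UU
U/II-3 aff I-1×I-2: Uu|UU
⇒ U over [I-1,I-2,II-1,II-2,II-3]: 32 consistent
V/I-1 un ·: vv
V/I-2 ? ·: vv|Vv|VV
V/II-1 ? I-1×I-2: vv|Vv
V/II-2 ? I-1×I-2: vv|Vv
V/II-3 ? I-1×I-2: vv|Vv
⇒ V over [I-1,I-2,II-1,II-2,II-3]: 10 consistent

II-3 ∈ {QQ UU Vv, QQ UU vv, QQ Uu Vv, QQ Uu vv, Qq UU Vv, Qq UU vv, Qq Uu Vv, Qq Uu vv, qq UU Vv, qq UU vv, qq Uu Vv, qq Uu vv}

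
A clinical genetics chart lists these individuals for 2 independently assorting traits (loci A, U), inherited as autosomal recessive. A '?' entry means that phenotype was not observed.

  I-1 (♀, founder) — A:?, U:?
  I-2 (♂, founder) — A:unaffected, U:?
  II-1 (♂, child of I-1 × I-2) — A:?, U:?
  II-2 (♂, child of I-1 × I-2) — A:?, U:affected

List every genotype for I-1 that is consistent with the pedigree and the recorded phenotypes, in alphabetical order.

A/I-1 ? ·: AA|Aa|aa
A/I-2 un ·: AA|Aa
A/II-1 ? I-1×I-2: AA|Aa|aa
A/II-2 ? I-1×I-2: AA|Aa|aa
⇒ A over [I-1,I-2,II-1,II-2]: 23 consistent
U/I-1 ? ·: Uu|uu
U/I-2 ? ·: Uu|uu
U/II-1 ? I-1×I-2: UU|Uu|uu
U/II-2 aff I-1×I-2: uu
⇒ U over [I-1,I-2,II-1,II-2]: 8 consistent

I-1 ∈ {AA Uu, AA uu, Aa Uu, Aa uu, aa Uu, aa uu}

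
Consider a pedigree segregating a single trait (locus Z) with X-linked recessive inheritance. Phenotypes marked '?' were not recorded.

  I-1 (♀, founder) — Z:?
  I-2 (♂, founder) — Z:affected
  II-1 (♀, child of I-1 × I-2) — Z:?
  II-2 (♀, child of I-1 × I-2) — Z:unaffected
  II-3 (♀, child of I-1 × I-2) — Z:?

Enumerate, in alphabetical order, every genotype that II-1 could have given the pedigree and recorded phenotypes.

Z/I-1 ? ·: X^ZX^Z|X^ZX^z
Z/I-2 aff ·: X^zY
Z/II-1 ? I-1×I-2: X^ZX^z|X^zX^z
Z/II-2 un I-1×I-2: X^ZX^z
Z/II-3 ? I-1×I-2: X^ZX^z|X^zX^z
⇒ Z over [I-1,I-2,II-1,II-2,II-3]: 5 consistent

II-1 ∈ {X^ZX^z, X^zX^z}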